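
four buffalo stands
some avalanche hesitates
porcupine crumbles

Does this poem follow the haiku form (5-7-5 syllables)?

Line 1: four(1) + buffalo(3) + stands(1) = 5 ✓
Line 2: some(1) + avalanche(3) + hesitates(3) = 7 ✓
Line 3: porcupine(3) + crumbles(2) = 5 ✓

Yes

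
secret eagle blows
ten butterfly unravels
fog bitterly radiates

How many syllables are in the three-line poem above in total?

19

Line 1: secret(2) + eagle(2) + blows(1) = 5
Line 2: ten(1) + butterfly(3) + unravels(3) = 7
Line 3: fog(1) + bitterly(3) + radiates(3) = 7
Total: 5 + 7 + 7 = 19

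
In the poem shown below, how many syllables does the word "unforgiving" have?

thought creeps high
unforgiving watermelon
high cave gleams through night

"unforgiving" has 4 syllables.

4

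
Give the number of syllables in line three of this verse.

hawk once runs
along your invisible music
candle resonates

5

Line three: "candle resonates": 2+3 = 5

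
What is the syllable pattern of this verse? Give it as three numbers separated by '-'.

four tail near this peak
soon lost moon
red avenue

5-3-4

Line 1: "four tail near this peak": 1+1+1+1+1 = 5
Line 2: "soon lost moon": 1+1+1 = 3
Line 3: "red avenue": 1+3 = 4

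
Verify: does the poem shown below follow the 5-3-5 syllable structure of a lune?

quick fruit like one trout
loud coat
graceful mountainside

No

Line 1: quick (1), fruit (1), like (1), one (1), trout (1) → 5 ✓
Line 2: loud (1), coat (1) → 2 (expected 3)
Line 3: graceful (2), mountainside (3) → 5 ✓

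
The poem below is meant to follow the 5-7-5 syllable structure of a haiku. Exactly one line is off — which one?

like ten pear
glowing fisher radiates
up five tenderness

Line 1

Line 1: "like ten pear": 1+1+1 = 3 (expected 5)
Line 2: "glowing fisher radiates": 2+2+3 = 7 ✓
Line 3: "up five tenderness": 1+1+3 = 5 ✓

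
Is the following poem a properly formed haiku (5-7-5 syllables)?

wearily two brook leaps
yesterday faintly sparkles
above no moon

No

Line 1: wearily (3), two (1), brook (1), leaps (1) → 6 (expected 5)
Line 2: yesterday (3), faintly (2), sparkles (2) → 7 ✓
Line 3: above (2), no (1), moon (1) → 4 (expected 5)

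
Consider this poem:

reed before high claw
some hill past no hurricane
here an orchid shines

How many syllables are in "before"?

2

"before" has 2 syllables.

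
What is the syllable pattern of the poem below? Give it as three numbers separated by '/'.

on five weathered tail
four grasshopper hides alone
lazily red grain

5/7/5

Line 1: on (1), five (1), weathered (2), tail (1) → 5
Line 2: four (1), grasshopper (3), hides (1), alone (2) → 7
Line 3: lazily (3), red (1), grain (1) → 5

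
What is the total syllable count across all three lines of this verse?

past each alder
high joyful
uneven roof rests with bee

14

Line 1: past(1) + each(1) + alder(2) = 4
Line 2: high(1) + joyful(2) = 3
Line 3: uneven(3) + roof(1) + rests(1) + with(1) + bee(1) = 7
Total: 4 + 3 + 7 = 14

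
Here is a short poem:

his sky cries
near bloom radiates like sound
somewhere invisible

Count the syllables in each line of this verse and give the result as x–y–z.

3–7–6

Line 1: "his sky cries": 1+1+1 = 3
Line 2: "near bloom radiates like sound": 1+1+3+1+1 = 7
Line 3: "somewhere invisible": 2+4 = 6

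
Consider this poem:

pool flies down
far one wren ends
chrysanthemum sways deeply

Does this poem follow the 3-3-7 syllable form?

Line 1: pool(1) + flies(1) + down(1) = 3 ✓
Line 2: far(1) + one(1) + wren(1) + ends(1) = 4 (expected 3)
Line 3: chrysanthemum(4) + sways(1) + deeply(2) = 7 ✓

No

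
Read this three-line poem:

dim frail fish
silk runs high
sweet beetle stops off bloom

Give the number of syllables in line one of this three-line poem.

3

Line one: dim(1) + frail(1) + fish(1) = 3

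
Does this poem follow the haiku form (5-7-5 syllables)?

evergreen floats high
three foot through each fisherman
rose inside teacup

Yes

Line 1: evergreen(3) + floats(1) + high(1) = 5 ✓
Line 2: three(1) + foot(1) + through(1) + each(1) + fisherman(3) = 7 ✓
Line 3: rose(1) + inside(2) + teacup(2) = 5 ✓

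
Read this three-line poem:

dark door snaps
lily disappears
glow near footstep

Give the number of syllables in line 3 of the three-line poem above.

Line 3: glow (1), near (1), footstep (2) → 4

4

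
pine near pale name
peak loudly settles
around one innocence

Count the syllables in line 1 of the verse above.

4

Line 1: "pine near pale name": 1+1+1+1 = 4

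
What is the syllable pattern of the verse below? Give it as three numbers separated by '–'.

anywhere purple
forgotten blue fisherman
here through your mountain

5–7–5

Line 1: anywhere (3), purple (2) → 5
Line 2: forgotten (3), blue (1), fisherman (3) → 7
Line 3: here (1), through (1), your (1), mountain (2) → 5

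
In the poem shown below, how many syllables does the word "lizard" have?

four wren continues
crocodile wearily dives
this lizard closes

2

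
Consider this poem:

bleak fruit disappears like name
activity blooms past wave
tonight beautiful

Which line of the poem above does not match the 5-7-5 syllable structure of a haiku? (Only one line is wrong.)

Line 1

Line 1: bleak(1) + fruit(1) + disappears(3) + like(1) + name(1) = 7 (expected 5)
Line 2: activity(4) + blooms(1) + past(1) + wave(1) = 7 ✓
Line 3: tonight(2) + beautiful(3) = 5 ✓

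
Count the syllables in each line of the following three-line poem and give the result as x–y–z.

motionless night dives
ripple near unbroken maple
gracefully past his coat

5–8–6

Line 1: motionless(3) + night(1) + dives(1) = 5
Line 2: ripple(2) + near(1) + unbroken(3) + maple(2) = 8
Line 3: gracefully(3) + past(1) + his(1) + coat(1) = 6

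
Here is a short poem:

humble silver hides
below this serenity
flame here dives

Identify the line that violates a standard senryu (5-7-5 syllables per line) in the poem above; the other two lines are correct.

Line 1: "humble silver hides": 2+2+1 = 5 ✓
Line 2: "below this serenity": 2+1+4 = 7 ✓
Line 3: "flame here dives": 1+1+1 = 3 (expected 5)

The third line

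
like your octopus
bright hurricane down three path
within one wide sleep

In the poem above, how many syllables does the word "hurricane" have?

3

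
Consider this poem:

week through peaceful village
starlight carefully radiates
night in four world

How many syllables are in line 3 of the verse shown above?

4

Line 3: night(1) + in(1) + four(1) + world(1) = 4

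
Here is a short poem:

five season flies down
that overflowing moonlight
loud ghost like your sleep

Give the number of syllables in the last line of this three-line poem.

The last line: "loud ghost like your sleep": 1+1+1+1+1 = 5

5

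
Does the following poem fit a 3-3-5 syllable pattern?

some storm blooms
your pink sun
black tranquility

Yes

Line 1: some(1) + storm(1) + blooms(1) = 3 ✓
Line 2: your(1) + pink(1) + sun(1) = 3 ✓
Line 3: black(1) + tranquility(4) = 5 ✓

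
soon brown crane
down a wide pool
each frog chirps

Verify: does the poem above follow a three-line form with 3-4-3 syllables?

Line 1: soon (1), brown (1), crane (1) → 3 ✓
Line 2: down (1), a (1), wide (1), pool (1) → 4 ✓
Line 3: each (1), frog (1), chirps (1) → 3 ✓

Yes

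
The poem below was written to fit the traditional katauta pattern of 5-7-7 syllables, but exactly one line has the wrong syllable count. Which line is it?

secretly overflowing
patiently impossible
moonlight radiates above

Line 1: secretly (3), overflowing (4) → 7 (expected 5)
Line 2: patiently (3), impossible (4) → 7 ✓
Line 3: moonlight (2), radiates (3), above (2) → 7 ✓

The first line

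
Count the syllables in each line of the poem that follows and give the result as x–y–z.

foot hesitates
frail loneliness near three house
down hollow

Line 1: foot(1) + hesitates(3) = 4
Line 2: frail(1) + loneliness(3) + near(1) + three(1) + house(1) = 7
Line 3: down(1) + hollow(2) = 3

4–7–3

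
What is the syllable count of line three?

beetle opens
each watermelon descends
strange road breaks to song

Line three: strange (1), road (1), breaks (1), to (1), song (1) → 5

5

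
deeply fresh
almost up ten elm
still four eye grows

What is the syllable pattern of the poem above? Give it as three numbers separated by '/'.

Line 1: "deeply fresh": 2+1 = 3
Line 2: "almost up ten elm": 2+1+1+1 = 5
Line 3: "still four eye grows": 1+1+1+1 = 4

3/5/4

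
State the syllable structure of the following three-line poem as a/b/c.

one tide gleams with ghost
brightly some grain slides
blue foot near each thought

Line 1: one(1) + tide(1) + gleams(1) + with(1) + ghost(1) = 5
Line 2: brightly(2) + some(1) + grain(1) + slides(1) = 5
Line 3: blue(1) + foot(1) + near(1) + each(1) + thought(1) = 5

5/5/5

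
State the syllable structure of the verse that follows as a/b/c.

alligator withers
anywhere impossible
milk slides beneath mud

Line 1: alligator(4) + withers(2) = 6
Line 2: anywhere(3) + impossible(4) = 7
Line 3: milk(1) + slides(1) + beneath(2) + mud(1) = 5

6/7/5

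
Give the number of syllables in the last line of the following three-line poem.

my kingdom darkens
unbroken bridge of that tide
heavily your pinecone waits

The last line: heavily(3) + your(1) + pinecone(2) + waits(1) = 7

7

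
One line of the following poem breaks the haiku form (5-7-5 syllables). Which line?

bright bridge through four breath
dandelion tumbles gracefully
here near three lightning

The second line

Line 1: "bright bridge through four breath": 1+1+1+1+1 = 5 ✓
Line 2: "dandelion tumbles gracefully": 4+2+3 = 9 (expected 7)
Line 3: "here near three lightning": 1+1+1+2 = 5 ✓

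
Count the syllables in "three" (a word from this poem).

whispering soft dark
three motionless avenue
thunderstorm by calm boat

1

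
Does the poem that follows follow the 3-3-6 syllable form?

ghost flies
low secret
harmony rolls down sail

No

Line 1: ghost (1), flies (1) → 2 (expected 3)
Line 2: low (1), secret (2) → 3 ✓
Line 3: harmony (3), rolls (1), down (1), sail (1) → 6 ✓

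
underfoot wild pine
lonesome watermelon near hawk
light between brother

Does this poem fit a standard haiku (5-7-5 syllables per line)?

Line 1: "underfoot wild pine": 3+1+1 = 5 ✓
Line 2: "lonesome watermelon near hawk": 2+4+1+1 = 8 (expected 7)
Line 3: "light between brother": 1+2+2 = 5 ✓

No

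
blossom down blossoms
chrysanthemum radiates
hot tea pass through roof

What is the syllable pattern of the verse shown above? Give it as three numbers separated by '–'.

Line 1: "blossom down blossoms": 2+1+2 = 5
Line 2: "chrysanthemum radiates": 4+3 = 7
Line 3: "hot tea pass through roof": 1+1+1+1+1 = 5

5–7–5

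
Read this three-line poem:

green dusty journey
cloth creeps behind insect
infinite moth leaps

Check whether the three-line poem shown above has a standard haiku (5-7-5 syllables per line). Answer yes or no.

No

Line 1: green (1), dusty (2), journey (2) → 5 ✓
Line 2: cloth (1), creeps (1), behind (2), insect (2) → 6 (expected 7)
Line 3: infinite (3), moth (1), leaps (1) → 5 ✓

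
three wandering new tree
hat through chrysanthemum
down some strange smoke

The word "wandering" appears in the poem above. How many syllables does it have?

3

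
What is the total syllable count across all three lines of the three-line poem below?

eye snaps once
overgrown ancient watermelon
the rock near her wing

17

Line 1: eye(1) + snaps(1) + once(1) = 3
Line 2: overgrown(3) + ancient(2) + watermelon(4) = 9
Line 3: the(1) + rock(1) + near(1) + her(1) + wing(1) = 5
Total: 3 + 9 + 5 = 17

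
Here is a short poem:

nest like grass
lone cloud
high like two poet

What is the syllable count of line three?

Line three: "high like two poet": 1+1+1+2 = 5

5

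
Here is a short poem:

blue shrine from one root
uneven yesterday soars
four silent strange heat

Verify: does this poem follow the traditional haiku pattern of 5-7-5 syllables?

Yes

Line 1: blue(1) + shrine(1) + from(1) + one(1) + root(1) = 5 ✓
Line 2: uneven(3) + yesterday(3) + soars(1) = 7 ✓
Line 3: four(1) + silent(2) + strange(1) + heat(1) = 5 ✓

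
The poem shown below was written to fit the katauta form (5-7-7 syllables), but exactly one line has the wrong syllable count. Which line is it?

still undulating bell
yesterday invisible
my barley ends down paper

Line 1: still (1), undulating (4), bell (1) → 6 (expected 5)
Line 2: yesterday (3), invisible (4) → 7 ✓
Line 3: my (1), barley (2), ends (1), down (1), paper (2) → 7 ✓

Line 1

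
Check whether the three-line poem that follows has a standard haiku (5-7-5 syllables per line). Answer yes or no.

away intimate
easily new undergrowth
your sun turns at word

Line 1: "away intimate": 2+3 = 5 ✓
Line 2: "easily new undergrowth": 3+1+3 = 7 ✓
Line 3: "your sun turns at word": 1+1+1+1+1 = 5 ✓

Yes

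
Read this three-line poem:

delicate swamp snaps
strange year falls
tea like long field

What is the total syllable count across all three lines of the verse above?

Line 1: delicate (3), swamp (1), snaps (1) → 5
Line 2: strange (1), year (1), falls (1) → 3
Line 3: tea (1), like (1), long (1), field (1) → 4
Total: 5 + 3 + 4 = 12

12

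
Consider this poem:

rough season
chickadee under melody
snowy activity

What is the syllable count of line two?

Line two: chickadee (3), under (2), melody (3) → 8

8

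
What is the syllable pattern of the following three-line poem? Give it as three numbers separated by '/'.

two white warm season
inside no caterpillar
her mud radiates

Line 1: "two white warm season": 1+1+1+2 = 5
Line 2: "inside no caterpillar": 2+1+4 = 7
Line 3: "her mud radiates": 1+1+3 = 5

5/7/5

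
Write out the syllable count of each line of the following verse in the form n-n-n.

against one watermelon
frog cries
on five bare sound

Line 1: "against one watermelon": 2+1+4 = 7
Line 2: "frog cries": 1+1 = 2
Line 3: "on five bare sound": 1+1+1+1 = 4

7-2-4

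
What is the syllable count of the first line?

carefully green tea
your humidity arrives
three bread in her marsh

The first line: carefully (3), green (1), tea (1) → 5

5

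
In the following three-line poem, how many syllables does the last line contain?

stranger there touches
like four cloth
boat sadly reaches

The last line: boat(1) + sadly(2) + reaches(2) = 5

5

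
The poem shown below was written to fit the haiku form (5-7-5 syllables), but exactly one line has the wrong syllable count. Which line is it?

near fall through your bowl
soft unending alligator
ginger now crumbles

The second line

Line 1: "near fall through your bowl": 1+1+1+1+1 = 5 ✓
Line 2: "soft unending alligator": 1+3+4 = 8 (expected 7)
Line 3: "ginger now crumbles": 2+1+2 = 5 ✓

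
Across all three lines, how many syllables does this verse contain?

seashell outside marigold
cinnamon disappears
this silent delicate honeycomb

Line 1: seashell(2) + outside(2) + marigold(3) = 7
Line 2: cinnamon(3) + disappears(3) = 6
Line 3: this(1) + silent(2) + delicate(3) + honeycomb(3) = 9
Total: 7 + 6 + 9 = 22

22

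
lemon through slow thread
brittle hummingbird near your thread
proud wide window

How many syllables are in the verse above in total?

Line 1: lemon (2), through (1), slow (1), thread (1) → 5
Line 2: brittle (2), hummingbird (3), near (1), your (1), thread (1) → 8
Line 3: proud (1), wide (1), window (2) → 4
Total: 5 + 8 + 4 = 17

17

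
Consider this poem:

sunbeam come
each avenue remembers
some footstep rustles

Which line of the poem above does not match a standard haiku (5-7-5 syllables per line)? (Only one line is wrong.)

Line 1: "sunbeam come": 2+1 = 3 (expected 5)
Line 2: "each avenue remembers": 1+3+3 = 7 ✓
Line 3: "some footstep rustles": 1+2+2 = 5 ✓

The first line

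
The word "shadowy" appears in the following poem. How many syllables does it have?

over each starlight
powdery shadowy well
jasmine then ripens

"shadowy" has 3 syllables.

3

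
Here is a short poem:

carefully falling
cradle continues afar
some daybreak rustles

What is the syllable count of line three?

Line three: "some daybreak rustles": 1+2+2 = 5

5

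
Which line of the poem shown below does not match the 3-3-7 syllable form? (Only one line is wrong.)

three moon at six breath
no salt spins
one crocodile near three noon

Line 1: three (1), moon (1), at (1), six (1), breath (1) → 5 (expected 3)
Line 2: no (1), salt (1), spins (1) → 3 ✓
Line 3: one (1), crocodile (3), near (1), three (1), noon (1) → 7 ✓

Line 1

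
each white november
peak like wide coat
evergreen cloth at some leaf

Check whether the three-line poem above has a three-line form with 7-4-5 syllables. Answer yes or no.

No

Line 1: each (1), white (1), november (3) → 5 (expected 7)
Line 2: peak (1), like (1), wide (1), coat (1) → 4 ✓
Line 3: evergreen (3), cloth (1), at (1), some (1), leaf (1) → 7 (expected 5)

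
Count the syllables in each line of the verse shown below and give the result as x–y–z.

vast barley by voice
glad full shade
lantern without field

5–3–5

Line 1: vast (1), barley (2), by (1), voice (1) → 5
Line 2: glad (1), full (1), shade (1) → 3
Line 3: lantern (2), without (2), field (1) → 5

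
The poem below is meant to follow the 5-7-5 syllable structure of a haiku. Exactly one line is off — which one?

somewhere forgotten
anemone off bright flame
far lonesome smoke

Line 1: somewhere (2), forgotten (3) → 5 ✓
Line 2: anemone (4), off (1), bright (1), flame (1) → 7 ✓
Line 3: far (1), lonesome (2), smoke (1) → 4 (expected 5)

The third line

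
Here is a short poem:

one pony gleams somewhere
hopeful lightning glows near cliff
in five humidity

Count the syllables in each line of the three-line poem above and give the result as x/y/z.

6/7/6

Line 1: "one pony gleams somewhere": 1+2+1+2 = 6
Line 2: "hopeful lightning glows near cliff": 2+2+1+1+1 = 7
Line 3: "in five humidity": 1+1+4 = 6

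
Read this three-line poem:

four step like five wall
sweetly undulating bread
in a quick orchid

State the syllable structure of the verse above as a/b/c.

5/7/5

Line 1: four(1) + step(1) + like(1) + five(1) + wall(1) = 5
Line 2: sweetly(2) + undulating(4) + bread(1) = 7
Line 3: in(1) + a(1) + quick(1) + orchid(2) = 5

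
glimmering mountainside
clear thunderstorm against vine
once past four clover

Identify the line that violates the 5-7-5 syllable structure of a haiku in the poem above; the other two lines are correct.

Line 1: glimmering (3), mountainside (3) → 6 (expected 5)
Line 2: clear (1), thunderstorm (3), against (2), vine (1) → 7 ✓
Line 3: once (1), past (1), four (1), clover (2) → 5 ✓

Line 1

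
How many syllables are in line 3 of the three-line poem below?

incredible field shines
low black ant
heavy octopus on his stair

Line 3: heavy (2), octopus (3), on (1), his (1), stair (1) → 8

8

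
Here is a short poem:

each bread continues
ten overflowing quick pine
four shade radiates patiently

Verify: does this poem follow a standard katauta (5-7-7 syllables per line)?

No

Line 1: each (1), bread (1), continues (3) → 5 ✓
Line 2: ten (1), overflowing (4), quick (1), pine (1) → 7 ✓
Line 3: four (1), shade (1), radiates (3), patiently (3) → 8 (expected 7)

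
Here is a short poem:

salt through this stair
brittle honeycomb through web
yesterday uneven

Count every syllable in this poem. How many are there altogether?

17

Line 1: salt(1) + through(1) + this(1) + stair(1) = 4
Line 2: brittle(2) + honeycomb(3) + through(1) + web(1) = 7
Line 3: yesterday(3) + uneven(3) = 6
Total: 4 + 7 + 6 = 17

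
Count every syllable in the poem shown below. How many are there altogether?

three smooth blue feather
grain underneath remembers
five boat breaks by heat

Line 1: three (1), smooth (1), blue (1), feather (2) → 5
Line 2: grain (1), underneath (3), remembers (3) → 7
Line 3: five (1), boat (1), breaks (1), by (1), heat (1) → 5
Total: 5 + 7 + 5 = 17

17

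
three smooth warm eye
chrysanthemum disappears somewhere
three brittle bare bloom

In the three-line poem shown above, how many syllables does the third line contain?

The third line: "three brittle bare bloom": 1+2+1+1 = 5

5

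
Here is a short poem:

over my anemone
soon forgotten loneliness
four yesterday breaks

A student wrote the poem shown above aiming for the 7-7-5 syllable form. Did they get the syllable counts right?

Yes

Line 1: over(2) + my(1) + anemone(4) = 7 ✓
Line 2: soon(1) + forgotten(3) + loneliness(3) = 7 ✓
Line 3: four(1) + yesterday(3) + breaks(1) = 5 ✓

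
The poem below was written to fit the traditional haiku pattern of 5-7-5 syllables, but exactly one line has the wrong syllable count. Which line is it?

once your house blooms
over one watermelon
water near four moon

Line 1: once (1), your (1), house (1), blooms (1) → 4 (expected 5)
Line 2: over (2), one (1), watermelon (4) → 7 ✓
Line 3: water (2), near (1), four (1), moon (1) → 5 ✓

Line 1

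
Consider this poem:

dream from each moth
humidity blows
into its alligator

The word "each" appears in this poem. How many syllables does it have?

1

"each" has 1 syllable.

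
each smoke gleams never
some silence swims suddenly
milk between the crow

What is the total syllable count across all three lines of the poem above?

Line 1: "each smoke gleams never": 1+1+1+2 = 5
Line 2: "some silence swims suddenly": 1+2+1+3 = 7
Line 3: "milk between the crow": 1+2+1+1 = 5
Total: 5 + 7 + 5 = 17

17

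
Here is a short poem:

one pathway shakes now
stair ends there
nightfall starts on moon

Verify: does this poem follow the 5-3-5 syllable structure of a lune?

Line 1: "one pathway shakes now": 1+2+1+1 = 5 ✓
Line 2: "stair ends there": 1+1+1 = 3 ✓
Line 3: "nightfall starts on moon": 2+1+1+1 = 5 ✓

Yes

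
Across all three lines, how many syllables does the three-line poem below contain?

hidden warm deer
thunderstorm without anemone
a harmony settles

Line 1: hidden (2), warm (1), deer (1) → 4
Line 2: thunderstorm (3), without (2), anemone (4) → 9
Line 3: a (1), harmony (3), settles (2) → 6
Total: 4 + 9 + 6 = 19

19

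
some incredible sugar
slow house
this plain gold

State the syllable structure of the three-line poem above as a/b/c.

7/2/3

Line 1: some (1), incredible (4), sugar (2) → 7
Line 2: slow (1), house (1) → 2
Line 3: this (1), plain (1), gold (1) → 3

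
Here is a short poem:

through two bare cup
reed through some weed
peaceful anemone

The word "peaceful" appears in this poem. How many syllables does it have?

"peaceful" has 2 syllables.

2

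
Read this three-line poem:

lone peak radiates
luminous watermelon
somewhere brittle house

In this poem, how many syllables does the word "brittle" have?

2

"brittle" has 2 syllables.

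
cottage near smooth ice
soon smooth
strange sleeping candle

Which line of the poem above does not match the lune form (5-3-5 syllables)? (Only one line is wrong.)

Line 1: cottage(2) + near(1) + smooth(1) + ice(1) = 5 ✓
Line 2: soon(1) + smooth(1) = 2 (expected 3)
Line 3: strange(1) + sleeping(2) + candle(2) = 5 ✓

The second line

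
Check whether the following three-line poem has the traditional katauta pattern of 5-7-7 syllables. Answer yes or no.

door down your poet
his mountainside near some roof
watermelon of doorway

Yes

Line 1: door (1), down (1), your (1), poet (2) → 5 ✓
Line 2: his (1), mountainside (3), near (1), some (1), roof (1) → 7 ✓
Line 3: watermelon (4), of (1), doorway (2) → 7 ✓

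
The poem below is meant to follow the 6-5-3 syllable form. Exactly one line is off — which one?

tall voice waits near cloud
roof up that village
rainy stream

The first line

Line 1: "tall voice waits near cloud": 1+1+1+1+1 = 5 (expected 6)
Line 2: "roof up that village": 1+1+1+2 = 5 ✓
Line 3: "rainy stream": 2+1 = 3 ✓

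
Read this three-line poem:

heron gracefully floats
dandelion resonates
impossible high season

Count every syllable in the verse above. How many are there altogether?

20

Line 1: heron(2) + gracefully(3) + floats(1) = 6
Line 2: dandelion(4) + resonates(3) = 7
Line 3: impossible(4) + high(1) + season(2) = 7
Total: 6 + 7 + 7 = 20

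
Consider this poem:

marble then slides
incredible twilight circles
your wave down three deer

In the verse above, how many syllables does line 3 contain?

5

Line 3: your (1), wave (1), down (1), three (1), deer (1) → 5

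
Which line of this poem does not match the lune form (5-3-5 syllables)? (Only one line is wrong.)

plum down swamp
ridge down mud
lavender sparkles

Line 1

Line 1: plum (1), down (1), swamp (1) → 3 (expected 5)
Line 2: ridge (1), down (1), mud (1) → 3 ✓
Line 3: lavender (3), sparkles (2) → 5 ✓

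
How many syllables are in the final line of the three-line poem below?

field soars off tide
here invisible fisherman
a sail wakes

The final line: "a sail wakes": 1+1+1 = 3

3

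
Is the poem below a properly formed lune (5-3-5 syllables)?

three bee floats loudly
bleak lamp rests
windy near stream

Line 1: "three bee floats loudly": 1+1+1+2 = 5 ✓
Line 2: "bleak lamp rests": 1+1+1 = 3 ✓
Line 3: "windy near stream": 2+1+1 = 4 (expected 5)

No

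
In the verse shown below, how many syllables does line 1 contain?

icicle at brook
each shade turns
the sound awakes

Line 1: "icicle at brook": 3+1+1 = 5

5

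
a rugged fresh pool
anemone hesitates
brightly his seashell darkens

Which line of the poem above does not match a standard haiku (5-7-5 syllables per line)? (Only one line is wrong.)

Line 3

Line 1: "a rugged fresh pool": 1+2+1+1 = 5 ✓
Line 2: "anemone hesitates": 4+3 = 7 ✓
Line 3: "brightly his seashell darkens": 2+1+2+2 = 7 (expected 5)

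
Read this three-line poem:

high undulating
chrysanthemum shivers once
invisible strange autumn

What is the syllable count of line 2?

7

Line 2: "chrysanthemum shivers once": 4+2+1 = 7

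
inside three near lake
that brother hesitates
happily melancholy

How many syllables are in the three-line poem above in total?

Line 1: "inside three near lake": 2+1+1+1 = 5
Line 2: "that brother hesitates": 1+2+3 = 6
Line 3: "happily melancholy": 3+4 = 7
Total: 5 + 6 + 7 = 18

18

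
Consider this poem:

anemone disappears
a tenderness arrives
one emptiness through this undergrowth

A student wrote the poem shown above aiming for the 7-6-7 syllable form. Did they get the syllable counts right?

No

Line 1: anemone (4), disappears (3) → 7 ✓
Line 2: a (1), tenderness (3), arrives (2) → 6 ✓
Line 3: one (1), emptiness (3), through (1), this (1), undergrowth (3) → 9 (expected 7)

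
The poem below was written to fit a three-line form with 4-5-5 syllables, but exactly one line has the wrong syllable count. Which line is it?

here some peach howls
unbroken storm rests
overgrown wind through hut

The third line

Line 1: "here some peach howls": 1+1+1+1 = 4 ✓
Line 2: "unbroken storm rests": 3+1+1 = 5 ✓
Line 3: "overgrown wind through hut": 3+1+1+1 = 6 (expected 5)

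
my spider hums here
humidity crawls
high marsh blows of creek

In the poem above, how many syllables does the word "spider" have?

"spider" has 2 syllables.

2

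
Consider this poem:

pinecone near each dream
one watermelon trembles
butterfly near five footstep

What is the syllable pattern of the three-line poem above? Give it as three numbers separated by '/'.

5/7/7

Line 1: "pinecone near each dream": 2+1+1+1 = 5
Line 2: "one watermelon trembles": 1+4+2 = 7
Line 3: "butterfly near five footstep": 3+1+1+2 = 7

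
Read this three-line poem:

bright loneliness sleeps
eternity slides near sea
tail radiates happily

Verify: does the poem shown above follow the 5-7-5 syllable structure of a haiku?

No

Line 1: "bright loneliness sleeps": 1+3+1 = 5 ✓
Line 2: "eternity slides near sea": 4+1+1+1 = 7 ✓
Line 3: "tail radiates happily": 1+3+3 = 7 (expected 5)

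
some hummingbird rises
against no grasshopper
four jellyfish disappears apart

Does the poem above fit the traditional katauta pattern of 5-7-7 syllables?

Line 1: some (1), hummingbird (3), rises (2) → 6 (expected 5)
Line 2: against (2), no (1), grasshopper (3) → 6 (expected 7)
Line 3: four (1), jellyfish (3), disappears (3), apart (2) → 9 (expected 7)

No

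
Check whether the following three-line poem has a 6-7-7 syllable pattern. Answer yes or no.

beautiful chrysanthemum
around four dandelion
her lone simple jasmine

No

Line 1: beautiful (3), chrysanthemum (4) → 7 (expected 6)
Line 2: around (2), four (1), dandelion (4) → 7 ✓
Line 3: her (1), lone (1), simple (2), jasmine (2) → 6 (expected 7)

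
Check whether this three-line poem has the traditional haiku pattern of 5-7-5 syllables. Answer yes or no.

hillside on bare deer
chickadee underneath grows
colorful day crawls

Yes

Line 1: hillside(2) + on(1) + bare(1) + deer(1) = 5 ✓
Line 2: chickadee(3) + underneath(3) + grows(1) = 7 ✓
Line 3: colorful(3) + day(1) + crawls(1) = 5 ✓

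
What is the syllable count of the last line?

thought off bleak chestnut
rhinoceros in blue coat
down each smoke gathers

The last line: down(1) + each(1) + smoke(1) + gathers(2) = 5

5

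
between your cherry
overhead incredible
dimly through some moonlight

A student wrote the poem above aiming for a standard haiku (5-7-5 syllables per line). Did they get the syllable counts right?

No

Line 1: between(2) + your(1) + cherry(2) = 5 ✓
Line 2: overhead(3) + incredible(4) = 7 ✓
Line 3: dimly(2) + through(1) + some(1) + moonlight(2) = 6 (expected 5)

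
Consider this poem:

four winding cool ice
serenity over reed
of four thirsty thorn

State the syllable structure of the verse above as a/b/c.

Line 1: "four winding cool ice": 1+2+1+1 = 5
Line 2: "serenity over reed": 4+2+1 = 7
Line 3: "of four thirsty thorn": 1+1+2+1 = 5

5/7/5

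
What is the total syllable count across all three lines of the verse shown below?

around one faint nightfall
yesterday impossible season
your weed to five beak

Line 1: around(2) + one(1) + faint(1) + nightfall(2) = 6
Line 2: yesterday(3) + impossible(4) + season(2) = 9
Line 3: your(1) + weed(1) + to(1) + five(1) + beak(1) = 5
Total: 6 + 9 + 5 = 20

20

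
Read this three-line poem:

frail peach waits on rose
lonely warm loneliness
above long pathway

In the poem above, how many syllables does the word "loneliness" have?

3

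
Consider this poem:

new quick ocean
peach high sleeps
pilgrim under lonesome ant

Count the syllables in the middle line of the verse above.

3

The middle line: "peach high sleeps": 1+1+1 = 3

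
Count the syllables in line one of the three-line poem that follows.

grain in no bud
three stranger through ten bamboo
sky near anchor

4

Line one: "grain in no bud": 1+1+1+1 = 4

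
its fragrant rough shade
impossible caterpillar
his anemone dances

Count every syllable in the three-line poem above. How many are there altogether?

20

Line 1: its (1), fragrant (2), rough (1), shade (1) → 5
Line 2: impossible (4), caterpillar (4) → 8
Line 3: his (1), anemone (4), dances (2) → 7
Total: 5 + 8 + 7 = 20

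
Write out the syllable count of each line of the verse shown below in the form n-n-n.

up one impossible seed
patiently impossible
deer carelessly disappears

7-7-7

Line 1: up (1), one (1), impossible (4), seed (1) → 7
Line 2: patiently (3), impossible (4) → 7
Line 3: deer (1), carelessly (3), disappears (3) → 7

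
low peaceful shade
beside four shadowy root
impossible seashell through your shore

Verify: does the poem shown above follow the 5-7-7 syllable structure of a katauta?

No

Line 1: low(1) + peaceful(2) + shade(1) = 4 (expected 5)
Line 2: beside(2) + four(1) + shadowy(3) + root(1) = 7 ✓
Line 3: impossible(4) + seashell(2) + through(1) + your(1) + shore(1) = 9 (expected 7)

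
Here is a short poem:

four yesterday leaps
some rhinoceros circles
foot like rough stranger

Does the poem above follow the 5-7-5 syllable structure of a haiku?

Yes

Line 1: four (1), yesterday (3), leaps (1) → 5 ✓
Line 2: some (1), rhinoceros (4), circles (2) → 7 ✓
Line 3: foot (1), like (1), rough (1), stranger (2) → 5 ✓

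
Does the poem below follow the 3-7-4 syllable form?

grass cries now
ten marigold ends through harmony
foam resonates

Line 1: grass (1), cries (1), now (1) → 3 ✓
Line 2: ten (1), marigold (3), ends (1), through (1), harmony (3) → 9 (expected 7)
Line 3: foam (1), resonates (3) → 4 ✓

No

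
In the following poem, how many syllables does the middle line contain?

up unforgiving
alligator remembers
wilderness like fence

7

The middle line: alligator(4) + remembers(3) = 7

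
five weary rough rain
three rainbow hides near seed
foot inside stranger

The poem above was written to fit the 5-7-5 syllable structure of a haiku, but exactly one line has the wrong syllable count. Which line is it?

Line 1: five (1), weary (2), rough (1), rain (1) → 5 ✓
Line 2: three (1), rainbow (2), hides (1), near (1), seed (1) → 6 (expected 7)
Line 3: foot (1), inside (2), stranger (2) → 5 ✓

The second line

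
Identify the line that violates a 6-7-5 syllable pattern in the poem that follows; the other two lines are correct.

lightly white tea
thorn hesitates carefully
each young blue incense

The first line

Line 1: lightly(2) + white(1) + tea(1) = 4 (expected 6)
Line 2: thorn(1) + hesitates(3) + carefully(3) = 7 ✓
Line 3: each(1) + young(1) + blue(1) + incense(2) = 5 ✓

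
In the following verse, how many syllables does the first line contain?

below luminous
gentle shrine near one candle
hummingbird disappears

5

The first line: below (2), luminous (3) → 5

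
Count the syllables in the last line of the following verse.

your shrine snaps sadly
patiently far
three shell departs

The last line: three (1), shell (1), departs (2) → 4

4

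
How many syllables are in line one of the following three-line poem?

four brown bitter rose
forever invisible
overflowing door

5

Line one: four (1), brown (1), bitter (2), rose (1) → 5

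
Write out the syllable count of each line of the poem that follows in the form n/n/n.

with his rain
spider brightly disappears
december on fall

Line 1: with (1), his (1), rain (1) → 3
Line 2: spider (2), brightly (2), disappears (3) → 7
Line 3: december (3), on (1), fall (1) → 5

3/7/5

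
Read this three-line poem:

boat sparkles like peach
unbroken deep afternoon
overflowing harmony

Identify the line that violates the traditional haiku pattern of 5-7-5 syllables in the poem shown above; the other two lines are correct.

The third line

Line 1: "boat sparkles like peach": 1+2+1+1 = 5 ✓
Line 2: "unbroken deep afternoon": 3+1+3 = 7 ✓
Line 3: "overflowing harmony": 4+3 = 7 (expected 5)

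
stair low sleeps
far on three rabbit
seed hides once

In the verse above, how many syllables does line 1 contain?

Line 1: stair(1) + low(1) + sleeps(1) = 3

3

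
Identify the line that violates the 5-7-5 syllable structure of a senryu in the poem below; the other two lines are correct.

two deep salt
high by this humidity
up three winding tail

Line 1

Line 1: two (1), deep (1), salt (1) → 3 (expected 5)
Line 2: high (1), by (1), this (1), humidity (4) → 7 ✓
Line 3: up (1), three (1), winding (2), tail (1) → 5 ✓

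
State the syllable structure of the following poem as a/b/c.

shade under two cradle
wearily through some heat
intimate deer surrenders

6/6/7

Line 1: "shade under two cradle": 1+2+1+2 = 6
Line 2: "wearily through some heat": 3+1+1+1 = 6
Line 3: "intimate deer surrenders": 3+1+3 = 7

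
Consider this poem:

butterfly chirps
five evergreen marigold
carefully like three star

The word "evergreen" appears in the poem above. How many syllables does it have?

3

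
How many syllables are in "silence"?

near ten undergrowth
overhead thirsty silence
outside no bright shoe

2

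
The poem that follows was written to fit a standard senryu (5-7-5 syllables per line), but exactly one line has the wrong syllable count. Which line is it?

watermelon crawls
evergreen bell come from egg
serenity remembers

Line 1: "watermelon crawls": 4+1 = 5 ✓
Line 2: "evergreen bell come from egg": 3+1+1+1+1 = 7 ✓
Line 3: "serenity remembers": 4+3 = 7 (expected 5)

Line 3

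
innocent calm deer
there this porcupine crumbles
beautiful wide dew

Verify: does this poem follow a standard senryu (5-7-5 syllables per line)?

Yes

Line 1: "innocent calm deer": 3+1+1 = 5 ✓
Line 2: "there this porcupine crumbles": 1+1+3+2 = 7 ✓
Line 3: "beautiful wide dew": 3+1+1 = 5 ✓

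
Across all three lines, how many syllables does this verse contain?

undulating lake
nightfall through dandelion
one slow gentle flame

17

Line 1: undulating (4), lake (1) → 5
Line 2: nightfall (2), through (1), dandelion (4) → 7
Line 3: one (1), slow (1), gentle (2), flame (1) → 5
Total: 5 + 7 + 5 = 17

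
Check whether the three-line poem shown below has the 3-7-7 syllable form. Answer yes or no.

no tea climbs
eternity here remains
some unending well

No

Line 1: "no tea climbs": 1+1+1 = 3 ✓
Line 2: "eternity here remains": 4+1+2 = 7 ✓
Line 3: "some unending well": 1+3+1 = 5 (expected 7)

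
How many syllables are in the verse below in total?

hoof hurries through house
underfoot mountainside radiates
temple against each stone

Line 1: hoof (1), hurries (2), through (1), house (1) → 5
Line 2: underfoot (3), mountainside (3), radiates (3) → 9
Line 3: temple (2), against (2), each (1), stone (1) → 6
Total: 5 + 9 + 6 = 20

20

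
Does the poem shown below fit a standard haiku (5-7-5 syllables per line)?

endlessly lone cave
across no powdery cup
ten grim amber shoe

Yes

Line 1: endlessly (3), lone (1), cave (1) → 5 ✓
Line 2: across (2), no (1), powdery (3), cup (1) → 7 ✓
Line 3: ten (1), grim (1), amber (2), shoe (1) → 5 ✓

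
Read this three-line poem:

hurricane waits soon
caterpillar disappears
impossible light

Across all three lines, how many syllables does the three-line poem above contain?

Line 1: hurricane(3) + waits(1) + soon(1) = 5
Line 2: caterpillar(4) + disappears(3) = 7
Line 3: impossible(4) + light(1) = 5
Total: 5 + 7 + 5 = 17

17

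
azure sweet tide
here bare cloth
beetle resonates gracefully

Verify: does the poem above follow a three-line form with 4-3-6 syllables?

No

Line 1: azure(2) + sweet(1) + tide(1) = 4 ✓
Line 2: here(1) + bare(1) + cloth(1) = 3 ✓
Line 3: beetle(2) + resonates(3) + gracefully(3) = 8 (expected 6)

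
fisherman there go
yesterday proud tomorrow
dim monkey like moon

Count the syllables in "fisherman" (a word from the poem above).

"fisherman" has 3 syllables.

3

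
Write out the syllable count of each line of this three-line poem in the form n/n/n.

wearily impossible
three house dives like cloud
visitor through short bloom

7/5/6

Line 1: wearily (3), impossible (4) → 7
Line 2: three (1), house (1), dives (1), like (1), cloud (1) → 5
Line 3: visitor (3), through (1), short (1), bloom (1) → 6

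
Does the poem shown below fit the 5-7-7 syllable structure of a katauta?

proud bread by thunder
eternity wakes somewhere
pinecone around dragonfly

Line 1: proud (1), bread (1), by (1), thunder (2) → 5 ✓
Line 2: eternity (4), wakes (1), somewhere (2) → 7 ✓
Line 3: pinecone (2), around (2), dragonfly (3) → 7 ✓

Yes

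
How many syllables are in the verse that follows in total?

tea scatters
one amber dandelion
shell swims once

Line 1: tea (1), scatters (2) → 3
Line 2: one (1), amber (2), dandelion (4) → 7
Line 3: shell (1), swims (1), once (1) → 3
Total: 3 + 7 + 3 = 13

13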